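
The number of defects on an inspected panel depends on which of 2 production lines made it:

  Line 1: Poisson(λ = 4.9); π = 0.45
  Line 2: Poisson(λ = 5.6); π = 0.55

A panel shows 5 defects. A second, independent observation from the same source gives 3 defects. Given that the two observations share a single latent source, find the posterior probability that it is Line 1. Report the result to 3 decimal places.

The responsibility of component k is P(Z=k) f_k(x) divided by Σ_j P(Z=j) f_j(x).
Since both observations come from the same component, the likelihood for component k is f_k(x₁)·f_k(x₂).
  L_1 = [e^(−4.9)·4.9^5/5! = 0.17529] × [0.146014] = 0.0255947
  L_2 = [e^(−5.6)·5.6^5/5! = 0.169711] × [0.108234] = 0.0183685
Weight by the priors:
  P(Z=1)·L_1 = 0.45 × 0.0255947 = 0.0115176
  P(Z=2)·L_2 = 0.55 × 0.0183685 = 0.0101027
Marginal: 0.0115176 + 0.0101027 = 0.0216203
P(Line 1 | data) ≈ 0.533

0.533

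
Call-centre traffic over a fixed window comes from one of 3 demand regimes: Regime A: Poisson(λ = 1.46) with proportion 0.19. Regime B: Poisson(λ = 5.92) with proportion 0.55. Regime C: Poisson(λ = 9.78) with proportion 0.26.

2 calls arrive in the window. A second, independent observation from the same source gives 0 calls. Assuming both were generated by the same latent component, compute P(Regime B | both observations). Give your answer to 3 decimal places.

0.006

By Bayes' theorem, P(k | x) = π_k f_k(x) / Σ_j π_j f_j(x).
Since both observations come from the same component, the likelihood for component k is f_k(x₁)·f_k(x₂).
  p_A = [e^(−1.46)·1.46^2/2! = 0.247517] × [0.232236] = 0.0574825
  p_B = [e^(−5.92)·5.92^2/2! = 0.0470533] × [0.0026852] = 0.000126348
  p_C = [e^(−9.78)·9.78^2/2! = 0.0027055] × [5.65718e-05] = 1.53055e-07
Unnormalised posteriors:
  π_A·p_A = 0.19 × 0.0574825 = 0.0109217
  π_B·p_B = 0.55 × 0.000126348 = 6.94911e-05
  π_C·p_C = 0.26 × 1.53055e-07 = 3.97943e-08
Normaliser: 0.0109217 + 6.94911e-05 + 3.97943e-08 = 0.0109912
So the posterior for Regime B is 6.94911e-05 / 0.0109912 ≈ 0.006.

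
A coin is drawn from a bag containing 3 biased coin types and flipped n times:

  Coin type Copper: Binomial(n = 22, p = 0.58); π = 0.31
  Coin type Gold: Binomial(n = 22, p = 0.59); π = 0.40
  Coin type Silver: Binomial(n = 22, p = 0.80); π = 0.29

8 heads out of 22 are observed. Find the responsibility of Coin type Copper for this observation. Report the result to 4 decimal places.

Apply Bayes' rule: the posterior for each component is proportional to its prior times its likelihood at x.
Evaluate each component's likelihood at the observed value:
  p_Copper = C(22,8)·0.58^8·0.42^14 = 319770·0.0128063·5.31484e-06 = 0.0217647
  p_Gold = C(22,8)·0.59^8·0.41^14 = 319770·0.014683·3.79292e-06 = 0.0178085
  p_Silver = C(22,8)·0.80^8·0.20^14 = 319770·0.167772·1.6384e-10 = 8.78977e-06
Weight by the priors:
  P(Z=Copper)·p_Copper = 0.31 × 0.0217647 = 0.00674704
  P(Z=Gold)·p_Gold = 0.40 × 0.0178085 = 0.00712341
  P(Z=Silver)·p_Silver = 0.29 × 8.78977e-06 = 2.54903e-06
Denominator: 0.00674704 + 0.00712341 + 2.54903e-06 = 0.013873
P(Coin type Copper | 8 heads out of 22) ≈ 0.4863

0.4863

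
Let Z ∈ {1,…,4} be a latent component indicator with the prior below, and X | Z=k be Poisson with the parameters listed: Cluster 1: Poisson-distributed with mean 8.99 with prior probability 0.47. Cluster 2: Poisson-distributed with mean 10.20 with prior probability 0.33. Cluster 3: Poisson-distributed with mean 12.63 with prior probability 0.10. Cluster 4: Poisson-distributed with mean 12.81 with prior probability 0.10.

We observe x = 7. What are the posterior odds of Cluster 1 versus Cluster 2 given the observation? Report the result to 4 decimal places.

1.9733

The posterior odds equal the prior odds times the likelihood ratio: (w_i/w_j)·(f_i(x)/f_j(x)).
Poisson probabilities:
  p_1 = 0.117376
  p_2 = 0.0847163
  p_3 = 0.0332854
  p_4 = 0.0306974
Odds = (0.47/0.33) × (0.117376/0.0847163) = 1.42424 × 1.38552 ≈ 1.9733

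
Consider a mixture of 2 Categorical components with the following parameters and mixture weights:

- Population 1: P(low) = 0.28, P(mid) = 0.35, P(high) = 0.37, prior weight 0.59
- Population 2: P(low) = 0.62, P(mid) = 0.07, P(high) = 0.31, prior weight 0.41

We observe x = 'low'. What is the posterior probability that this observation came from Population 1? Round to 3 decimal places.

0.394

By Bayes' theorem, P(k | x) = π_k f_k(x) / Σ_j π_j f_j(x).
Component likelihoods at x = 'low':
  p_1 = P(low | comp) = 0.28
  p_2 = P(low | comp) = 0.62
Unnormalised posteriors:
  π_1·p_1 = 0.59 × 0.28 = 0.1652
  π_2·p_2 = 0.41 × 0.62 = 0.2542
Denominator: 0.1652 + 0.2542 = 0.4194
P(Population 1 | data) ≈ 0.394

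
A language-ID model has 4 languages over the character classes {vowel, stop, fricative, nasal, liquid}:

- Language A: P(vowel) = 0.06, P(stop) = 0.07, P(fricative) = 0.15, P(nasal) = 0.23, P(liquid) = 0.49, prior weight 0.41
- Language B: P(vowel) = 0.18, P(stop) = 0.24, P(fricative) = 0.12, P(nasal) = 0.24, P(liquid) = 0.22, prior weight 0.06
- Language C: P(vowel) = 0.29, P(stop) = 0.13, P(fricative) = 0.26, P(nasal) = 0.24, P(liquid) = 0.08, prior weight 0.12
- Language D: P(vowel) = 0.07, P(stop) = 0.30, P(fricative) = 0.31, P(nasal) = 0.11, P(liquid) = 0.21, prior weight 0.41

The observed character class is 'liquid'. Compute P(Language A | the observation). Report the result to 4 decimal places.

0.6485

The responsibility of component k is π_k f_k(x) divided by Σ_j π_j f_j(x).
Evaluate each component's likelihood at the observed value:
  L_A = P(liquid | comp) = 0.49
  L_B = P(liquid | comp) = 0.22
  L_C = P(liquid | comp) = 0.08
  L_D = P(liquid | comp) = 0.21
Multiply by the mixture weights:
  π_A·L_A = 0.41 × 0.49 = 0.2009
  π_B·L_B = 0.06 × 0.22 = 0.0132
  π_C·L_C = 0.12 × 0.08 = 0.0096
  π_D·L_D = 0.41 × 0.21 = 0.0861
Normaliser: 0.2009 + 0.0132 + 0.0096 + 0.0861 = 0.3098
P(Language A | the observation) = 0.2009 / 0.3098 ≈ 0.6485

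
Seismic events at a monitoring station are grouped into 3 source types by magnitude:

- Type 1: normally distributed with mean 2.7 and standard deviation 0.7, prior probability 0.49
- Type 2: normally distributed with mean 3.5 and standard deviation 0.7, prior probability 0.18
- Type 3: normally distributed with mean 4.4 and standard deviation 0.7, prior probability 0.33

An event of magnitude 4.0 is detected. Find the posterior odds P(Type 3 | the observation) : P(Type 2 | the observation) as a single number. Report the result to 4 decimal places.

2.0097

Only the two components matter; the odds are (π_i f_i(x)) / (π_j f_j(x)).
Component likelihoods at x = 4.0:
  f_1 = (1/(0.7·√(2π)))·exp(−(4.0−2.7)²/(2·0.7²)) = 0.569918·exp(-1.72449) = 0.101596
  f_2 = (1/(0.7·√(2π)))·exp(−(4.0−3.5)²/(2·0.7²)) = 0.569918·exp(-0.25510) = 0.441593
  f_3 = (1/(0.7·√(2π)))·exp(−(4.0−4.4)²/(2·0.7²)) = 0.569918·exp(-0.16327) = 0.484068
Odds = (0.33/0.18) × (0.484068/0.441593) = 1.83333 × 1.09619 ≈ 2.0097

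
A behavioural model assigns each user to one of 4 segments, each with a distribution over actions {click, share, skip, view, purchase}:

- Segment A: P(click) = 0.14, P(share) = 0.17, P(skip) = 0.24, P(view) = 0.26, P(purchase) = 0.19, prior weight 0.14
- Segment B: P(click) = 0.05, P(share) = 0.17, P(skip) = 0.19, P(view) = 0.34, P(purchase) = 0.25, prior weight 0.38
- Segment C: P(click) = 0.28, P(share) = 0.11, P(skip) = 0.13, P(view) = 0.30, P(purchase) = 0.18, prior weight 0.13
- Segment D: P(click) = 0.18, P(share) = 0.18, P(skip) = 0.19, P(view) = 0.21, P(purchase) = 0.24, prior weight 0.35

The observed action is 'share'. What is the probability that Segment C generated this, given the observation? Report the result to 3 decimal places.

Posterior ∝ prior × likelihood, so P(k | x) ∝ w_k f_k(x); normalise over all components.
Component likelihoods at x = 'share':
  L_A = 0.17
  L_B = 0.17
  L_C = 0.11
  L_D = 0.18
Multiply by the mixture weights:
  w_A·L_A = 0.14 × 0.17 = 0.0238
  w_B·L_B = 0.38 × 0.17 = 0.0646
  w_C·L_C = 0.13 × 0.11 = 0.0143
  w_D·L_D = 0.35 × 0.18 = 0.063
Marginal: 0.0238 + 0.0646 + 0.0143 + 0.063 = 0.1657
Responsibility of Segment C: 0.0143 / 0.1657 ≈ 0.086

0.086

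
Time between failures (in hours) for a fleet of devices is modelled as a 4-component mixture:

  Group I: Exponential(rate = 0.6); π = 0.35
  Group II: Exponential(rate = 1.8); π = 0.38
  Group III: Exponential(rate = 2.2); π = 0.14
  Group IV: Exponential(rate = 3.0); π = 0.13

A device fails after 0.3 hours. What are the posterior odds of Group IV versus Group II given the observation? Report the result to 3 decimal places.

The posterior odds equal the prior odds times the likelihood ratio: (π_i/π_j)·(f_i(x)/f_j(x)).
Evaluate each component's likelihood at the observed value:
  p_I = 0.6·e^(−0.6·0.3) = 0.6·e^(−0.1800) = 0.501162
  p_II = 1.8·e^(−1.8·0.3) = 1.8·e^(−0.5400) = 1.04895
  p_III = 2.2·e^(−2.2·0.3) = 2.2·e^(−0.6600) = 1.13707
  p_IV = 3.0·e^(−3.0·0.3) = 3.0·e^(−0.9000) = 1.21971
0.158562 / 0.3986 ≈ 0.398

0.398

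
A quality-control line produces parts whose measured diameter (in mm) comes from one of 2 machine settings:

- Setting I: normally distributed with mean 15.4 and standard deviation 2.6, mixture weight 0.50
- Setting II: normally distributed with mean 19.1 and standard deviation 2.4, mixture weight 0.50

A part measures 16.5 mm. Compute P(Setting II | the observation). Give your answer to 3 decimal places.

The responsibility of component k is P(Z=k) f_k(x) divided by Σ_j P(Z=j) f_j(x).
Normal densities:
  f_I = (1/(2.6·√(2π)))·exp(−(16.5−15.4)²/(2·2.6²)) = 0.153439·exp(-0.08950) = 0.140304
  f_II = (1/(2.4·√(2π)))·exp(−(16.5−19.1)²/(2·2.4²)) = 0.166226·exp(-0.58681) = 0.0924384
Unnormalised posteriors:
  P(Z=I)·f_I = 0.50 × 0.140304 = 0.0701518
  P(Z=II)·f_II = 0.50 × 0.0924384 = 0.0462192
Sum: 0.0701518 + 0.0462192 = 0.116371
Responsibility of Setting II: 0.0462192 / 0.116371 ≈ 0.397

0.397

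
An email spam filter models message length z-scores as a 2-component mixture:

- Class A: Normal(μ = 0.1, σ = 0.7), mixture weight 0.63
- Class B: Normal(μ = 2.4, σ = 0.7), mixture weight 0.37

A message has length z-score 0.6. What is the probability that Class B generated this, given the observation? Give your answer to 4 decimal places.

P(component k | x) = P(Z=k)·f_k(x) / marginal(x), where marginal(x) = Σ_j P(Z=j)·f_j(x).
Component likelihoods at x = 0.6:
  L_A = (1/(0.7·√(2π)))·exp(−(0.6−0.1)²/(2·0.7²)) = 0.569918·exp(-0.25510) = 0.441593
  L_B = (1/(0.7·√(2π)))·exp(−(0.6−2.4)²/(2·0.7²)) = 0.569918·exp(-3.30612) = 0.0208921
Unnormalised posteriors:
  P(Z=A)·L_A = 0.63 × 0.441593 = 0.278204
  P(Z=B)·L_B = 0.37 × 0.0208921 = 0.00773006
Evidence: 0.278204 + 0.00773006 = 0.285934
P(Class B | x) ≈ 0.0270

0.0270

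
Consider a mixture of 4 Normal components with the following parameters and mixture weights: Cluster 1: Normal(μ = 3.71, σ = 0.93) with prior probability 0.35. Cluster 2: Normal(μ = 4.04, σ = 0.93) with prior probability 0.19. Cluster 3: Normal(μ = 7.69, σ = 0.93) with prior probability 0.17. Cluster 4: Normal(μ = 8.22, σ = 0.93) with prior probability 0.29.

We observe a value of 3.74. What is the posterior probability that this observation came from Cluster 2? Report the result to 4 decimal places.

0.3402

Posterior ∝ prior × likelihood, so P(k | x) ∝ π_k f_k(x); normalise over all components.
Normal densities:
  p_1 = 0.428747
  p_2 = 0.407222
  p_3 = 5.18997e-05
  p_4 = 3.92126e-06
Multiply by the mixture weights:
  π_1·p_1 = 0.35 × 0.428747 = 0.150061
  π_2·p_2 = 0.19 × 0.407222 = 0.0773722
  π_3·p_3 = 0.17 × 5.18997e-05 = 8.82296e-06
  π_4·p_4 = 0.29 × 3.92126e-06 = 1.13717e-06
Evidence: 0.150061 + 0.0773722 + 8.82296e-06 + 1.13717e-06 = 0.227444
Responsibility of Cluster 2: 0.0773722 / 0.227444 ≈ 0.3402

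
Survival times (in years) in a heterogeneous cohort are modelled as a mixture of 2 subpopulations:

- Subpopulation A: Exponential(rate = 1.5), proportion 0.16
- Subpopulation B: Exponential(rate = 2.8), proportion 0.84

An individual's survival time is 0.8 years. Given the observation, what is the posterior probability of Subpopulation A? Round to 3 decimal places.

Apply Bayes' rule: the posterior for each component is proportional to its prior times its likelihood at x.
Component likelihoods at x = 0.8 years:
  p_A = 0.451791
  p_B = 0.298084
Unnormalised posteriors:
  π_A·p_A = 0.16 × 0.451791 = 0.0722866
  π_B·p_B = 0.84 × 0.298084 = 0.25039
Evidence: 0.0722866 + 0.25039 = 0.322677
So the posterior for Subpopulation A is 0.0722866 / 0.322677 ≈ 0.224.

0.224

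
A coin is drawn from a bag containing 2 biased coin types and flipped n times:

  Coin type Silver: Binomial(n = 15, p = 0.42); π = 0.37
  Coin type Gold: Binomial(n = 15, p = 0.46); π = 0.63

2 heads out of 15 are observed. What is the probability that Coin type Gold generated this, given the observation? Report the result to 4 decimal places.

0.4465

P(component k | x) = π_k·f_k(x) / marginal(x), where marginal(x) = Σ_j π_j·f_j(x).
Component likelihoods at x = 2 heads out of 15:
  L_Silver = 0.0155687
  L_Gold = 0.00737605
Multiply by the mixture weights:
  π_Silver·L_Silver = 0.37 × 0.0155687 = 0.00576041
  π_Gold·L_Gold = 0.63 × 0.00737605 = 0.00464691
Evidence: 0.00576041 + 0.00464691 = 0.0104073
Responsibility of Coin type Gold: 0.00464691 / 0.0104073 ≈ 0.4465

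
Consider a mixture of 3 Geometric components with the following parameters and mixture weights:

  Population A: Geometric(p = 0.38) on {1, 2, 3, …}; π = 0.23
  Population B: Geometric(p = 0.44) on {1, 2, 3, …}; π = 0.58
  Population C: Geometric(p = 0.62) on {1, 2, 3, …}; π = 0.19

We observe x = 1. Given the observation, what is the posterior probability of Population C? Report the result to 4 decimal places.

Posterior ∝ prior × likelihood, so P(k | x) ∝ P(Z=k) f_k(x); normalise over all components.
Evaluate each component's likelihood at the observed value:
  f_A = 0.38
  f_B = 0.44
  f_C = 0.62
Multiply by the mixture weights:
  P(Z=A)·f_A = 0.23 × 0.38 = 0.0874
  P(Z=B)·f_B = 0.58 × 0.44 = 0.2552
  P(Z=C)·f_C = 0.19 × 0.62 = 0.1178
Sum: 0.0874 + 0.2552 + 0.1178 = 0.4604
P(Population C | 1) = 0.1178 / 0.4604 ≈ 0.2559

0.2559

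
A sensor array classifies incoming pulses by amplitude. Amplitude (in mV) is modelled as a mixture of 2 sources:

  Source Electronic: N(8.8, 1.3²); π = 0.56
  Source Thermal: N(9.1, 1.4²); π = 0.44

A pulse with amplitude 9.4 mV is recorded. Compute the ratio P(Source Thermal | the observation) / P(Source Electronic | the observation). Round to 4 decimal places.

0.7932

Since P(k|x) ∝ π_k f_k(x), the posterior odds are π_i f_i(x) / (π_j f_j(x)).
Evaluate each component's likelihood at the observed value:
  f_Electronic = 0.275874
  f_Thermal = 0.278491
Posterior odds = (π_Thermal·f_Thermal) / (π_Electronic·f_Electronic) = (0.44·0.278491) / (0.56·0.275874) = 0.122536 / 0.154489 ≈ 0.7932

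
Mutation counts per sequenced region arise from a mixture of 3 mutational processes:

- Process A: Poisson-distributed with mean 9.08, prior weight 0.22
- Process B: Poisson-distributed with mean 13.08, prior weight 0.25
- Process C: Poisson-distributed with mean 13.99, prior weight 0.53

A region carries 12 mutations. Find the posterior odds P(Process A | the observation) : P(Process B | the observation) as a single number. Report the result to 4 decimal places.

0.6017

Since P(k|x) ∝ w_k f_k(x), the posterior odds are w_i f_i(x) / (w_j f_j(x)).
Evaluate each component's likelihood at the observed value:
  f_A = 0.0746963
  f_B = 0.109241
  f_C = 0.0985589
Odds = (0.22/0.25) × (0.0746963/0.109241) = 0.88 × 0.683778 ≈ 0.6017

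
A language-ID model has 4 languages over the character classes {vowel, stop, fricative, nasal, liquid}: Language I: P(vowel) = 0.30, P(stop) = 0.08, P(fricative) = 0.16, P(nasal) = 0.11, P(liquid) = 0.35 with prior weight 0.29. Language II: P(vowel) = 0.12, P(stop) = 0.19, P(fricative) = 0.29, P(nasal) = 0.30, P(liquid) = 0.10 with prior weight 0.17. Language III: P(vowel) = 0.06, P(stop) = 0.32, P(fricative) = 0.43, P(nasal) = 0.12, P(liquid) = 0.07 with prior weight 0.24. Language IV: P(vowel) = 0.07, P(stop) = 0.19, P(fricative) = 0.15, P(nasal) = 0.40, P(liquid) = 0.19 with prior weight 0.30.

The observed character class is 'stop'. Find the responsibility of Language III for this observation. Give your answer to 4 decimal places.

0.4057

Apply Bayes' rule: the posterior for each component is proportional to its prior times its likelihood at x.
Component likelihoods at x = 'stop':
  p_I = P(stop | comp) = 0.08
  p_II = P(stop | comp) = 0.19
  p_III = P(stop | comp) = 0.32
  p_IV = P(stop | comp) = 0.19
Weight by the priors:
  P(Z=I)·p_I = 0.29 × 0.08 = 0.0232
  P(Z=II)·p_II = 0.17 × 0.19 = 0.0323
  P(Z=III)·p_III = 0.24 × 0.32 = 0.0768
  P(Z=IV)·p_IV = 0.30 × 0.19 = 0.057
Denominator: 0.0232 + 0.0323 + 0.0768 + 0.057 = 0.1893
P(Language III | 'stop') ≈ 0.4057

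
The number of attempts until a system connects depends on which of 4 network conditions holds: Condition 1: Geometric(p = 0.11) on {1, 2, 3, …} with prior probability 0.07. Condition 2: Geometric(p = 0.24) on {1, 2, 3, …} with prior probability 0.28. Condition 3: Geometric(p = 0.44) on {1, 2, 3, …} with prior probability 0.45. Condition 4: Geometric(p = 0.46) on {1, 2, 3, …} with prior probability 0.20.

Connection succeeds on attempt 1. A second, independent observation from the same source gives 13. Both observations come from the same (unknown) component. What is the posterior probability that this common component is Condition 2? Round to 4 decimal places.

0.6531

The responsibility of component k is π_k f_k(x) divided by Σ_j π_j f_j(x).
Since both observations come from the same component, the likelihood for component k is f_k(x₁)·f_k(x₂).
  f_1 = [0.11] × [0.0271689] = 0.00298858
  f_2 = [0.24] × [0.00891198] = 0.00213888
  f_3 = [0.44] × [0.000418513] = 0.000184146
  f_4 = [0.46] × [0.000282802] = 0.000130089
Unnormalised posteriors:
  π_1·f_1 = 0.07 × 0.00298858 = 0.000209201
  π_2·f_2 = 0.28 × 0.00213888 = 0.000598885
  π_3·f_3 = 0.45 × 0.000184146 = 8.28656e-05
  π_4·f_4 = 0.20 × 0.000130089 = 2.60178e-05
Normaliser: 0.000209201 + 0.000598885 + 8.28656e-05 + 2.60178e-05 = 0.00091697
P(Condition 2 | x₁,x₂) ≈ 0.6531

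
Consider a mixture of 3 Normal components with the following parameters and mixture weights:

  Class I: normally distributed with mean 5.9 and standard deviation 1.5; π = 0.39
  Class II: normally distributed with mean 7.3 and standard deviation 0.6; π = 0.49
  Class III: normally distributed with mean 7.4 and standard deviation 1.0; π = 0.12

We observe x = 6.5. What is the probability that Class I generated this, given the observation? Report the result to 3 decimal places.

By Bayes' theorem, P(k | x) = π_k f_k(x) / Σ_j π_j f_j(x).
Evaluate each component's likelihood at the observed value:
  f_I = 0.245513
  f_II = 0.27335
  f_III = 0.266085
Unnormalised posteriors:
  π_I·f_I = 0.39 × 0.245513 = 0.0957502
  π_II·f_II = 0.49 × 0.27335 = 0.133942
  π_III·f_III = 0.12 × 0.266085 = 0.0319302
Marginal: 0.0957502 + 0.133942 + 0.0319302 = 0.261622
So the posterior for Class I is 0.0957502 / 0.261622 ≈ 0.366.

0.366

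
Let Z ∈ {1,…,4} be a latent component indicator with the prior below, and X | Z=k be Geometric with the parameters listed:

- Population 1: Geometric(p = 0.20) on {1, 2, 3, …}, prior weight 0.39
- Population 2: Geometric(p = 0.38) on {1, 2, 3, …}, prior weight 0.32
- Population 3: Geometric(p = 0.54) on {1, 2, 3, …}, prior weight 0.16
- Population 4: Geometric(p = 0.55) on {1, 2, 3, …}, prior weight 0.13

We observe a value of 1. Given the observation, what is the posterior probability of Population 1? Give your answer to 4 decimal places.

Posterior ∝ prior × likelihood, so P(k | x) ∝ π_k f_k(x); normalise over all components.
Evaluate each component's likelihood at the observed value:
  f_1 = 0.2
  f_2 = 0.38
  f_3 = 0.54
  f_4 = 0.55
Multiply by the mixture weights:
  π_1·f_1 = 0.39 × 0.2 = 0.078
  π_2·f_2 = 0.32 × 0.38 = 0.1216
  π_3·f_3 = 0.16 × 0.54 = 0.0864
  π_4·f_4 = 0.13 × 0.55 = 0.0715
Marginal: 0.078 + 0.1216 + 0.0864 + 0.0715 = 0.3575
Responsibility of Population 1: 0.078 / 0.3575 ≈ 0.2182

0.2182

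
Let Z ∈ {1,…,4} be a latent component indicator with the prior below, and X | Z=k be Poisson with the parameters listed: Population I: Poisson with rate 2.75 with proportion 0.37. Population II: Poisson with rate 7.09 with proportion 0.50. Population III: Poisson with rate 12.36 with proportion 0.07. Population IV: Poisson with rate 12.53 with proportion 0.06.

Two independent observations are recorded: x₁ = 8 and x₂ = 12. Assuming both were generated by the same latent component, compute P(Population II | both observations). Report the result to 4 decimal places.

0.6903

The responsibility of component k is π_k f_k(x) divided by Σ_j π_j f_j(x).
Since both observations come from the same component, the likelihood for component k is f_k(x₁)·f_k(x₂).
  L_I = [0.00518598] × [2.49658e-05] = 1.29472e-07
  L_II = [0.131978] × [0.0280718] = 0.00370486
  L_III = [0.0579092] × [0.113764] = 0.00658798
  L_IV = [0.0544977] × [0.113075] = 0.00616232
Weight by the priors:
  π_I·L_I = 0.37 × 1.29472e-07 = 4.79047e-08
  π_II·L_II = 0.50 × 0.00370486 = 0.00185243
  π_III·L_III = 0.07 × 0.00658798 = 0.000461159
  π_IV·L_IV = 0.06 × 0.00616232 = 0.000369739
Denominator: 4.79047e-08 + 0.00185243 + 0.000461159 + 0.000369739 = 0.00268337
So the posterior for Population II is 0.00185243 / 0.00268337 ≈ 0.6903.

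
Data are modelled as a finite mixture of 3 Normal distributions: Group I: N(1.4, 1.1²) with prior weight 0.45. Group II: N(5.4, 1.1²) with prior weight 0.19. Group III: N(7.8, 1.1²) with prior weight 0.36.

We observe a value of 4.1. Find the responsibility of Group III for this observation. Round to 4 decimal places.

0.0107

By Bayes' theorem, P(k | x) = P(Z=k) f_k(x) / Σ_j P(Z=j) f_j(x).
Component likelihoods at x = 4.1:
  L_I = (1/(1.1·√(2π)))·exp(−(4.1−1.4)²/(2·1.1²)) = 0.362675·exp(-3.01240) = 0.0178341
  L_II = (1/(1.1·√(2π)))·exp(−(4.1−5.4)²/(2·1.1²)) = 0.362675·exp(-0.69835) = 0.180397
  L_III = (1/(1.1·√(2π)))·exp(−(4.1−7.8)²/(2·1.1²)) = 0.362675·exp(-5.65702) = 0.00126678
Weight by the priors:
  P(Z=I)·L_I = 0.45 × 0.0178341 = 0.00802533
  P(Z=II)·L_II = 0.19 × 0.180397 = 0.0342754
  P(Z=III)·L_III = 0.36 × 0.00126678 = 0.000456042
Normaliser: 0.00802533 + 0.0342754 + 0.000456042 = 0.0427568
P(Group III | the observation) = 0.000456042 / 0.0427568 ≈ 0.0107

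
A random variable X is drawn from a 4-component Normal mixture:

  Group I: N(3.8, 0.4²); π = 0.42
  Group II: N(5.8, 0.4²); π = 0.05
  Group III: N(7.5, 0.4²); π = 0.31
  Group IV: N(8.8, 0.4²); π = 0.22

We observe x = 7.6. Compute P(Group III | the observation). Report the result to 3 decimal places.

0.992

Posterior ∝ prior × likelihood, so P(k | x) ∝ P(Z=k) f_k(x); normalise over all components.
Evaluate each component's likelihood at the observed value:
  f_I = (1/(0.4·√(2π)))·exp(−(7.6−3.8)²/(2·0.4²)) = 0.997356·exp(-45.12500) = 2.51948e-20
  f_II = (1/(0.4·√(2π)))·exp(−(7.6−5.8)²/(2·0.4²)) = 0.997356·exp(-10.12500) = 3.99594e-05
  f_III = (1/(0.4·√(2π)))·exp(−(7.6−7.5)²/(2·0.4²)) = 0.997356·exp(-0.03125) = 0.96667
  f_IV = (1/(0.4·√(2π)))·exp(−(7.6−8.8)²/(2·0.4²)) = 0.997356·exp(-4.50000) = 0.0110796
Unnormalised posteriors:
  P(Z=I)·f_I = 0.42 × 2.51948e-20 = 1.05818e-20
  P(Z=II)·f_II = 0.05 × 3.99594e-05 = 1.99797e-06
  P(Z=III)·f_III = 0.31 × 0.96667 = 0.299668
  P(Z=IV)·f_IV = 0.22 × 0.0110796 = 0.00243752
Sum: 1.05818e-20 + 1.99797e-06 + 0.299668 + 0.00243752 = 0.302107
So the posterior for Group III is 0.299668 / 0.302107 ≈ 0.992.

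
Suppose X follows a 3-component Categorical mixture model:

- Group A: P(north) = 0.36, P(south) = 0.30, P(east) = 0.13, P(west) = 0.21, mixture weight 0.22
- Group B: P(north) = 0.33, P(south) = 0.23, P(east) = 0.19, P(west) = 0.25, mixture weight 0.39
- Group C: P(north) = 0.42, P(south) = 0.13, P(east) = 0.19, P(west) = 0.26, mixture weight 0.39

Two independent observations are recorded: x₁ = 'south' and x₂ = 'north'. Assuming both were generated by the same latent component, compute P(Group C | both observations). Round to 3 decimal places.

0.285

By Bayes' theorem, P(k | x) = P(Z=k) f_k(x) / Σ_j P(Z=j) f_j(x).
Since both observations come from the same component, the likelihood for component k is f_k(x₁)·f_k(x₂).
  f_A = [P(south | comp) = 0.30] × [0.36] = 0.108
  f_B = [P(south | comp) = 0.23] × [0.33] = 0.0759
  f_C = [P(south | comp) = 0.13] × [0.42] = 0.0546
Prior × likelihood for each component:
  P(Z=A)·f_A = 0.22 × 0.108 = 0.02376
  P(Z=B)·f_B = 0.39 × 0.0759 = 0.029601
  P(Z=C)·f_C = 0.39 × 0.0546 = 0.021294
Normaliser: 0.02376 + 0.029601 + 0.021294 = 0.074655
So the posterior for Group C is 0.021294 / 0.074655 ≈ 0.285.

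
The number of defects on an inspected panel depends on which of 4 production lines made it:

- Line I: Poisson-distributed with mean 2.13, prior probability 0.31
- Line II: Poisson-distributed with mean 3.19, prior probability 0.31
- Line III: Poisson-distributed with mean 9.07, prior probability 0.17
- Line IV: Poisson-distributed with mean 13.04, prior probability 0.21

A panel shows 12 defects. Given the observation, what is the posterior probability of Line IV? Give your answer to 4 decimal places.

0.6446

Posterior ∝ prior × likelihood, so P(k | x) ∝ w_k f_k(x); normalise over all components.
Evaluate each component's likelihood at the observed value:
  f_I = 2.16357e-06
  f_II = 9.54447e-05
  f_III = 0.074456
  f_IV = 0.109596
Prior × likelihood for each component:
  w_I·f_I = 0.31 × 2.16357e-06 = 6.70707e-07
  w_II·f_II = 0.31 × 9.54447e-05 = 2.95879e-05
  w_III·f_III = 0.17 × 0.074456 = 0.0126575
  w_IV·f_IV = 0.21 × 0.109596 = 0.0230151
Normaliser: 6.70707e-07 + 2.95879e-05 + 0.0126575 + 0.0230151 = 0.0357029
So the posterior for Line IV is 0.0230151 / 0.0357029 ≈ 0.6446.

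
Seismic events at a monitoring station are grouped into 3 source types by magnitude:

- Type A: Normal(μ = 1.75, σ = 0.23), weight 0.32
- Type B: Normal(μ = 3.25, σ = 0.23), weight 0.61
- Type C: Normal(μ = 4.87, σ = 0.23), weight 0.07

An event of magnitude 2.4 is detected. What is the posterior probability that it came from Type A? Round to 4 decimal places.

By Bayes' theorem, P(k | x) = w_k f_k(x) / Σ_j w_j f_j(x).
Component likelihoods at x = 2.4:
  p_A = (1/(0.23·√(2π)))·exp(−(2.4−1.75)²/(2·0.23²)) = 1.734532·exp(-3.99338) = 0.0319799
  p_B = (1/(0.23·√(2π)))·exp(−(2.4−3.25)²/(2·0.23²)) = 1.734532·exp(-6.82892) = 0.0018768
  p_C = (1/(0.23·√(2π)))·exp(−(2.4−4.87)²/(2·0.23²)) = 1.734532·exp(-57.66446) = 1.56973e-25
Multiply by the mixture weights:
  w_A·p_A = 0.32 × 0.0319799 = 0.0102336
  w_B·p_B = 0.61 × 0.0018768 = 0.00114485
  w_C·p_C = 0.07 × 1.56973e-25 = 1.09881e-26
Evidence: 0.0102336 + 0.00114485 + 1.09881e-26 = 0.0113784
P(Type A | 2.4) = 0.0102336 / 0.0113784 ≈ 0.8994

0.8994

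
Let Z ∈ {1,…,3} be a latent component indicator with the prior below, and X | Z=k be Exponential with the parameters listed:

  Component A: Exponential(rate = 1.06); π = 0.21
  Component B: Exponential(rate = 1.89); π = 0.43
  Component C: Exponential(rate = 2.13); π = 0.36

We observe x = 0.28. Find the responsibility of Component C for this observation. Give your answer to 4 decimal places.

0.3960

By Bayes' theorem, P(k | x) = π_k f_k(x) / Σ_j π_j f_j(x).
Exponential densities:
  f_A = 0.787784
  f_B = 1.11335
  f_C = 1.17318
Prior × likelihood for each component:
  π_A·f_A = 0.21 × 0.787784 = 0.165435
  π_B·f_B = 0.43 × 1.11335 = 0.478742
  π_C·f_C = 0.36 × 1.17318 = 0.422346
Normaliser: 0.165435 + 0.478742 + 0.422346 = 1.06652
Responsibility of Component C: 0.422346 / 1.06652 ≈ 0.3960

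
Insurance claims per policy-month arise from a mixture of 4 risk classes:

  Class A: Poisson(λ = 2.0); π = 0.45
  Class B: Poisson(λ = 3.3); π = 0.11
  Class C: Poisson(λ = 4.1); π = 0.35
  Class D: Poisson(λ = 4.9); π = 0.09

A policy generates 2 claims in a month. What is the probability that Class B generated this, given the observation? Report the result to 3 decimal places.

0.110

P(component k | x) = π_k·f_k(x) / marginal(x), where marginal(x) = Σ_j π_j·f_j(x).
Poisson probabilities:
  f_A = 0.270671
  f_B = 0.200829
  f_C = 0.139293
  f_D = 0.0893962
Weight by the priors:
  π_A·f_A = 0.45 × 0.270671 = 0.121802
  π_B·f_B = 0.11 × 0.200829 = 0.0220912
  π_C·f_C = 0.35 × 0.139293 = 0.0487527
  π_D·f_D = 0.09 × 0.0893962 = 0.00804566
Normaliser: 0.121802 + 0.0220912 + 0.0487527 + 0.00804566 = 0.200691
P(Class B | 2 claims) ≈ 0.110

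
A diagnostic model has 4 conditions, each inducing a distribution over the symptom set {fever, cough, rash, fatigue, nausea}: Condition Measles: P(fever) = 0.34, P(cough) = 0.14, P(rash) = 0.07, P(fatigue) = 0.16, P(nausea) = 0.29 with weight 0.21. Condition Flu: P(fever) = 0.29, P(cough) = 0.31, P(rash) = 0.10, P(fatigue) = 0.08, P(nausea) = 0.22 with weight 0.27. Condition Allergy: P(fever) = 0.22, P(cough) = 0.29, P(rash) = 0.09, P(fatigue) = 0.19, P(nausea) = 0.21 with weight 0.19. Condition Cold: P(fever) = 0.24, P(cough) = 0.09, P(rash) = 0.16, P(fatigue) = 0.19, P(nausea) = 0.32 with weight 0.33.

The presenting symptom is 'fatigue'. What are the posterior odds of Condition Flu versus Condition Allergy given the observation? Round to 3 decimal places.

0.598

The posterior odds equal the prior odds times the likelihood ratio: (P(Z=i)/P(Z=j))·(f_i(x)/f_j(x)).
Component likelihoods at x = 'fatigue':
  f_Measles = P(fatigue | comp) = 0.16
  f_Flu = P(fatigue | comp) = 0.08
  f_Allergy = P(fatigue | comp) = 0.19
  f_Cold = P(fatigue | comp) = 0.19
Posterior odds = (P(Z=Flu)·f_Flu) / (P(Z=Allergy)·f_Allergy) = (0.27·0.08) / (0.19·0.19) = 0.0216 / 0.0361 ≈ 0.598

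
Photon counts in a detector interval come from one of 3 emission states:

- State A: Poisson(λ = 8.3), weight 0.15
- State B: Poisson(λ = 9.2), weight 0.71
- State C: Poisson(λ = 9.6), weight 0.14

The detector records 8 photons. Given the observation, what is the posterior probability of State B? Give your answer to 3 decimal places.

P(component k | x) = w_k·f_k(x) / marginal(x), where marginal(x) = Σ_j w_j·f_j(x).
Poisson probabilities:
  L_A = 0.138823
  L_B = 0.128609
  L_C = 0.121178
Prior × likelihood for each component:
  w_A·L_A = 0.15 × 0.138823 = 0.0208234
  w_B·L_B = 0.71 × 0.128609 = 0.0913127
  w_C·L_C = 0.14 × 0.121178 = 0.0169649
Marginal: 0.0208234 + 0.0913127 + 0.0169649 = 0.129101
So the posterior for State B is 0.0913127 / 0.129101 ≈ 0.707.

0.707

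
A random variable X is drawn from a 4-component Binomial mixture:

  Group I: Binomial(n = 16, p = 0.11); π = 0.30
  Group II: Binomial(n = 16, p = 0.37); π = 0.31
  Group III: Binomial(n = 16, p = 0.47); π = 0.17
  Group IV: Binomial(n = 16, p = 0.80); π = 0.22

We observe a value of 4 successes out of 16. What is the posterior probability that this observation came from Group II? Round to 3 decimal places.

By Bayes' theorem, P(k | x) = w_k f_k(x) / Σ_j w_j f_j(x).
Binomial probabilities:
  p_I = C(16,4)·0.11^4·0.89^12 = 1820·0.00014641·0.24699 = 0.0658146
  p_II = C(16,4)·0.37^4·0.63^12 = 1820·0.0187416·0.00390919 = 0.133341
  p_III = C(16,4)·0.47^4·0.53^12 = 1820·0.0487968·0.000491259 = 0.0436288
  p_IV = C(16,4)·0.80^4·0.20^12 = 1820·0.4096·4.096e-09 = 3.05345e-06
Multiply by the mixture weights:
  w_I·p_I = 0.30 × 0.0658146 = 0.0197444
  w_II·p_II = 0.31 × 0.133341 = 0.0413358
  w_III·p_III = 0.17 × 0.0436288 = 0.0074169
  w_IV·p_IV = 0.22 × 3.05345e-06 = 6.7176e-07
Denominator: 0.0197444 + 0.0413358 + 0.0074169 + 6.7176e-07 = 0.0684978
P(Group II | x) ≈ 0.603

0.603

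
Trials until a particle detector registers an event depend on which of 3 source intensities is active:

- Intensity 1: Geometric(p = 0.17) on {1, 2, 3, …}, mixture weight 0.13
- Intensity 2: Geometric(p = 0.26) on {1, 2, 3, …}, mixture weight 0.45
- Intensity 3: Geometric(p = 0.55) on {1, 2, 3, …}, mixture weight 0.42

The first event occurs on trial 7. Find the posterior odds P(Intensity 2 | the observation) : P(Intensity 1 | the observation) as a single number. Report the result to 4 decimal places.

The posterior odds equal the prior odds times the likelihood ratio: (P(Z=i)/P(Z=j))·(f_i(x)/f_j(x)).
Component likelihoods at x = 7:
  L_1 = 0.17·(1−0.17)^6 = 0.17·0.32694 = 0.0555799
  L_2 = 0.26·(1−0.26)^6 = 0.26·0.164206 = 0.0426937
  L_3 = 0.55·(1−0.55)^6 = 0.55·0.00830377 = 0.00456707
Odds = (0.45/0.13) × (0.0426937/0.0555799) = 3.46154 × 0.76815 ≈ 2.6590

2.6590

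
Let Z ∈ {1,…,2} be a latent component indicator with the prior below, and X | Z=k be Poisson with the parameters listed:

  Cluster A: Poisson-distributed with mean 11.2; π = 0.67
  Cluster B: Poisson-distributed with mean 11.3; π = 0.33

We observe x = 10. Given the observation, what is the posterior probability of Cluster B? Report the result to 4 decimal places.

Posterior ∝ prior × likelihood, so P(k | x) ∝ π_k f_k(x); normalise over all components.
Component likelihoods at x = 10:
  L_A = 0.117036
  L_B = 0.115743
Multiply by the mixture weights:
  π_A·L_A = 0.67 × 0.117036 = 0.078414
  π_B·L_B = 0.33 × 0.115743 = 0.0381951
Sum: 0.078414 + 0.0381951 = 0.116609
Responsibility of Cluster B: 0.0381951 / 0.116609 ≈ 0.3275

0.3275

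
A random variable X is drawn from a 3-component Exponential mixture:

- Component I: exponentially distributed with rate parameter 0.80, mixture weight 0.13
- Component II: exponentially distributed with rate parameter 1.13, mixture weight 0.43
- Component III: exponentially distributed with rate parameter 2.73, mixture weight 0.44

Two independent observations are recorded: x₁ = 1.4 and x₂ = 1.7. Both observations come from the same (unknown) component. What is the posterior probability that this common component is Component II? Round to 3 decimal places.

Apply Bayes' rule: the posterior for each component is proportional to its prior times its likelihood at x.
Since both observations come from the same component, the likelihood for component k is f_k(x₁)·f_k(x₂).
  f_I = [0.80·e^(−0.80·1.4) = 0.80·e^(−1.1200) = 0.261024] × [0.205329] = 0.0535957
  f_II = [1.13·e^(−1.13·1.4) = 1.13·e^(−1.5820) = 0.232287] × [0.1655] = 0.0384435
  f_III = [2.73·e^(−2.73·1.4) = 2.73·e^(−3.8220) = 0.0597433] × [0.0263392] = 0.00157359
Unnormalised posteriors:
  w_I·f_I = 0.13 × 0.0535957 = 0.00696744
  w_II·f_II = 0.43 × 0.0384435 = 0.0165307
  w_III·f_III = 0.44 × 0.00157359 = 0.000692379
Marginal: 0.00696744 + 0.0165307 + 0.000692379 = 0.0241905
So the posterior for Component II is 0.0165307 / 0.0241905 ≈ 0.683.

0.683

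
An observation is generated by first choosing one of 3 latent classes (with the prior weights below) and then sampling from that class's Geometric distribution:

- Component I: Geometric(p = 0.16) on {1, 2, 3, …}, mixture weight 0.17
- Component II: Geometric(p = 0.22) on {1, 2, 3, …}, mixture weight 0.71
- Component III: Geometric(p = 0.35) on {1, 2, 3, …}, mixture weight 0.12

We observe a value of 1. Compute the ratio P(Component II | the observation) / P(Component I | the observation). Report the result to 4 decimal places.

5.7426

The posterior odds equal the prior odds times the likelihood ratio: (P(Z=i)/P(Z=j))·(f_i(x)/f_j(x)).
Component likelihoods at x = 1:
  p_I = 0.16·(1−0.16)^0 = 0.16·1 = 0.16
  p_II = 0.22·(1−0.22)^0 = 0.22·1 = 0.22
  p_III = 0.35·(1−0.35)^0 = 0.35·1 = 0.35
0.1562 / 0.0272 ≈ 5.7426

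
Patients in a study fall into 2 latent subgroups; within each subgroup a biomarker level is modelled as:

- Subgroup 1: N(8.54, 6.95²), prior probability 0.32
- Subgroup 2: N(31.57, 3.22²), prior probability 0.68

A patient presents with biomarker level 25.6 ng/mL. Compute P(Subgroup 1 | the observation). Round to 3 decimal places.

P(component k | x) = P(Z=k)·f_k(x) / marginal(x), where marginal(x) = Σ_j P(Z=j)·f_j(x).
Evaluate each component's likelihood at the observed value:
  f_1 = 0.00282175
  f_2 = 0.0222137
Weight by the priors:
  P(Z=1)·f_1 = 0.32 × 0.00282175 = 0.00090296
  P(Z=2)·f_2 = 0.68 × 0.0222137 = 0.0151053
Normaliser: 0.00090296 + 0.0151053 = 0.0160083
Responsibility of Subgroup 1: 0.00090296 / 0.0160083 ≈ 0.056

0.056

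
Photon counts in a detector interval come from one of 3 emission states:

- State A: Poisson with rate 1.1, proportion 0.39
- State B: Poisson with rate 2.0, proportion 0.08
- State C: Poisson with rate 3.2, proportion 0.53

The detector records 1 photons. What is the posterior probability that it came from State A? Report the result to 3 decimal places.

0.611

The responsibility of component k is w_k f_k(x) divided by Σ_j w_j f_j(x).
Component likelihoods at x = 1 photons:
  L_A = 0.366158
  L_B = 0.270671
  L_C = 0.130439
Unnormalised posteriors:
  w_A·L_A = 0.39 × 0.366158 = 0.142802
  w_B·L_B = 0.08 × 0.270671 = 0.0216536
  w_C·L_C = 0.53 × 0.130439 = 0.0691327
Denominator: 0.142802 + 0.0216536 + 0.0691327 = 0.233588
P(State A | data) = 0.142802 / 0.233588 ≈ 0.611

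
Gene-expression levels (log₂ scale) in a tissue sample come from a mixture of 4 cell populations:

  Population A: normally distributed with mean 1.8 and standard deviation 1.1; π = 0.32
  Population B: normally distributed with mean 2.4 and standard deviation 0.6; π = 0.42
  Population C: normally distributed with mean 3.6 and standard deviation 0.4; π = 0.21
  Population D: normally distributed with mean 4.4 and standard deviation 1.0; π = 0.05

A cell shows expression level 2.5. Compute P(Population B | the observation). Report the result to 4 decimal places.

0.7281

P(component k | x) = w_k·f_k(x) / marginal(x), where marginal(x) = Σ_j w_j·f_j(x).
Evaluate each component's likelihood at the observed value:
  L_A = (1/(1.1·√(2π)))·exp(−(2.5−1.8)²/(2·1.1²)) = 0.362675·exp(-0.20248) = 0.296198
  L_B = (1/(0.6·√(2π)))·exp(−(2.5−2.4)²/(2·0.6²)) = 0.664904·exp(-0.01389) = 0.655733
  L_C = (1/(0.4·√(2π)))·exp(−(2.5−3.6)²/(2·0.4²)) = 0.997356·exp(-3.78125) = 0.0227339
  L_D = (1/(1.0·√(2π)))·exp(−(2.5−4.4)²/(2·1.0²)) = 0.398942·exp(-1.80500) = 0.0656158
Multiply by the mixture weights:
  w_A·L_A = 0.32 × 0.296198 = 0.0947833
  w_B·L_B = 0.42 × 0.655733 = 0.275408
  w_C·L_C = 0.21 × 0.0227339 = 0.00477412
  w_D·L_D = 0.05 × 0.0656158 = 0.00328079
Sum: 0.0947833 + 0.275408 + 0.00477412 + 0.00328079 = 0.378246
P(Population B | 2.5) ≈ 0.7281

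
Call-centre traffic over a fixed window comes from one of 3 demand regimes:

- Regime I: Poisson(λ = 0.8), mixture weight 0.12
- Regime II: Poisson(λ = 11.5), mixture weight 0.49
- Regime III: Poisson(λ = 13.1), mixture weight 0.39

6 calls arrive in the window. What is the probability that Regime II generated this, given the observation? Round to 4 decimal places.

The responsibility of component k is π_k f_k(x) divided by Σ_j π_j f_j(x).
Evaluate each component's likelihood at the observed value:
  L_I = e^(−0.8)·0.8^6/6! = 0.000163596
  L_II = e^(−11.5)·11.5^6/6! = 0.0325438
  L_III = e^(−13.1)·13.1^6/6! = 0.0143561
Multiply by the mixture weights:
  π_I·L_I = 0.12 × 0.000163596 = 1.96315e-05
  π_II·L_II = 0.49 × 0.0325438 = 0.0159465
  π_III·L_III = 0.39 × 0.0143561 = 0.00559889
Evidence: 1.96315e-05 + 0.0159465 + 0.00559889 = 0.021565
Responsibility of Regime II: 0.0159465 / 0.021565 ≈ 0.7395

0.7395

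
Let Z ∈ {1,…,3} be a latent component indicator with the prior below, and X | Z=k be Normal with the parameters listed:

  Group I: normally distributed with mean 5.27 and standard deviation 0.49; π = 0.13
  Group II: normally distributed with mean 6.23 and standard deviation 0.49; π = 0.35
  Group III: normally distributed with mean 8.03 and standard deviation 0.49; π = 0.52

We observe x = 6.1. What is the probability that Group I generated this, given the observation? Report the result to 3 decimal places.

P(component k | x) = P(Z=k)·f_k(x) / marginal(x), where marginal(x) = Σ_j P(Z=j)·f_j(x).
Normal densities:
  f_I = 0.193941
  f_II = 0.786013
  f_III = 0.000348259
Prior × likelihood for each component:
  P(Z=I)·f_I = 0.13 × 0.193941 = 0.0252124
  P(Z=II)·f_II = 0.35 × 0.786013 = 0.275104
  P(Z=III)·f_III = 0.52 × 0.000348259 = 0.000181095
Denominator: 0.0252124 + 0.275104 + 0.000181095 = 0.300498
P(Group I | the observation) ≈ 0.084

0.084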